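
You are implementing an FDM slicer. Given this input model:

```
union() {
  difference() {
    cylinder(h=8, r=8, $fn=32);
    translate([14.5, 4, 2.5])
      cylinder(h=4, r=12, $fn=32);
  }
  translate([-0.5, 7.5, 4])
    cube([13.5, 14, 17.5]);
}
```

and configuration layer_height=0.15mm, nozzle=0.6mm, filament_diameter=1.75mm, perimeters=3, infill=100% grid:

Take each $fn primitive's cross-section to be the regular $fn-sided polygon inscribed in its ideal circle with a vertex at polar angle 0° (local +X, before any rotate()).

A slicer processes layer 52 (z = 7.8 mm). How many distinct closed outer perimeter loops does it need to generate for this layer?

At z = 7.8 mm: the r=8 cylinder contributes a regular 32-gon of circumradius 8; the cylinder at (14.5, 4) does not reach this height (z outside [2.5, 6.5]); After the difference (first − rest): none of the subtracted shapes is present at this height, so the r=8 cylinder is unchanged — 1 connected region; the cube at (-0.5, 7.5) is present — its section is the full 13.5×14 rectangle; Combining (union): the regions partially overlap (shared area 1.10 mm²), so overlapping operands fuse into one piece — 1 connected region. The result has 1 disconnected region.

1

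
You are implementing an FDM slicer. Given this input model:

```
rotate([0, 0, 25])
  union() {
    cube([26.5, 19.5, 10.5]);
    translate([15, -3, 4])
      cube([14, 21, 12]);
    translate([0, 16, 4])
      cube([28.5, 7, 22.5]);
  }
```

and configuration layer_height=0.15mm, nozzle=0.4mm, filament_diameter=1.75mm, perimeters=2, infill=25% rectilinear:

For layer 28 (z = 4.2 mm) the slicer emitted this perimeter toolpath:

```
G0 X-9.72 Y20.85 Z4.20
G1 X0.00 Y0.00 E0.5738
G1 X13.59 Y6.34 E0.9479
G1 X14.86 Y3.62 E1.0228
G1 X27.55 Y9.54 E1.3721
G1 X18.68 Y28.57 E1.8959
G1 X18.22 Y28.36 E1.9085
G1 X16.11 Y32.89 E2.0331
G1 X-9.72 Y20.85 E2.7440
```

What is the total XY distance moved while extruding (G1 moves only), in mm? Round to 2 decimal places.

110.00 mm

Sum the Euclidean lengths of each G1 segment: total = 110.00 mm.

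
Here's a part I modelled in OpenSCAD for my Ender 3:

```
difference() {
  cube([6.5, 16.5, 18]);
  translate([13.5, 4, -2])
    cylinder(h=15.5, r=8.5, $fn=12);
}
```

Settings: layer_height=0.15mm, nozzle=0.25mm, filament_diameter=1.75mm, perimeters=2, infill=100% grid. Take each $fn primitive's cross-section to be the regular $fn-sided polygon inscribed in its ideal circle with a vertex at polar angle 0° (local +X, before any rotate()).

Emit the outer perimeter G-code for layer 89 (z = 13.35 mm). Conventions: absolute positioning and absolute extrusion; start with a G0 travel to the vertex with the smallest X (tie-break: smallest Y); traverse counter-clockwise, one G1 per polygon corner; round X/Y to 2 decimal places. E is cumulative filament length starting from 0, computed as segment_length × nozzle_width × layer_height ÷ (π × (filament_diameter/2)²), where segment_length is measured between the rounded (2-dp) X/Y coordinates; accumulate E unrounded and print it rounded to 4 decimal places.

At z = 13.35 mm: the 6.5×16.5 cube contributes its full rectangle; the r=8.5 cylinder at (13.5, 4) contributes a regular 12-gon of circumradius 8.5; Subtracting the remaining from the first: starting from the 6.5×16.5 cube, the r=8.5 cylinder at (13.5, 4) partially overlaps it — only the 7.88 mm² overlap (of its 216.75 mm²) is removed, clipping the outline — 1 connected region. The outline is a single polygon with 7 vertices. Extrusion per mm of travel: 0.25 × 0.15 / (π × 0.875²) = 0.015591. Accumulating E over each segment gives final E = 0.7173.

G0 X0.00 Y0.00 Z13.35
G1 X6.07 Y0.00 E0.0946
G1 X5.00 Y4.00 E0.1592
G1 X6.14 Y8.25 E0.2278
G1 X6.50 Y8.61 E0.2357
G1 X6.50 Y16.50 E0.3587
G1 X0.00 Y16.50 E0.4601
G1 X0.00 Y0.00 E0.7173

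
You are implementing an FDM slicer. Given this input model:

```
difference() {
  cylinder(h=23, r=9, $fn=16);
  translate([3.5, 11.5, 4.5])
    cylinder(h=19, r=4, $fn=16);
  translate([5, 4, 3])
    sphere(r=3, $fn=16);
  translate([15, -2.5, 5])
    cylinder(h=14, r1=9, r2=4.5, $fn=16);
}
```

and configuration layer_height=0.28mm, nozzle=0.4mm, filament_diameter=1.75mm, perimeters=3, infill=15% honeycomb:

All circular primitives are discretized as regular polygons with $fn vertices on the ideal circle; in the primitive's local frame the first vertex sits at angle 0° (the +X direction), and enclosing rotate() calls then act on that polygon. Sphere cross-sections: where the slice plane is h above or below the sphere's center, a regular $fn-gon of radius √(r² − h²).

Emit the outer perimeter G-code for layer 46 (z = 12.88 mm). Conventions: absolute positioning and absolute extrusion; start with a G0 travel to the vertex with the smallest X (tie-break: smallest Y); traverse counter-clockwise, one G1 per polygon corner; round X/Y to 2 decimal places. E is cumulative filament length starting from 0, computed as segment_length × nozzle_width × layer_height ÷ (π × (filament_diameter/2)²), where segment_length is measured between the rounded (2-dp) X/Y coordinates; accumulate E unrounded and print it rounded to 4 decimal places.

At z = 12.88 mm: the r=9 cylinder contributes a regular 16-gon of circumradius 9; the r=4 cylinder at (3.5, 11.5) gives a regular 16-gon of circumradius 4 (constant along its height); the sphere at (5, 4) is not intersected at this z (|z−center|=9.880 > r=3); the cone at (15, -2.5) contributes a regular 16-gon of circumradius 6.467 (interpolated between r1=9 and r2=4.5 at t=0.563); Subtracting the remaining from the first: starting from the r=9 cylinder, the r=4 cylinder at (3.5, 11.5) partially overlaps it — only the 2.24 mm² overlap (of its 48.98 mm²) is removed, clipping the outline; the cone at (15, -2.5) misses the remaining region (no effect) — 1 connected region. The outline is a single polygon with 20 vertices. Extrusion per mm of travel: 0.4 × 0.28 / (π × 0.875²) = 0.046564. Accumulating E over each segment gives final E = 2.6237.

G0 X-9.00 Y0.00 Z12.88
G1 X-8.31 Y-3.44 E0.1634
G1 X-6.36 Y-6.36 E0.3269
G1 X-3.44 Y-8.31 E0.4904
G1 X0.00 Y-9.00 E0.6537
G1 X3.44 Y-8.31 E0.8171
G1 X6.36 Y-6.36 E0.9806
G1 X8.31 Y-3.44 E1.1441
G1 X9.00 Y0.00 E1.3075
G1 X8.31 Y3.44 E1.4709
G1 X6.36 Y6.36 E1.6343
G1 X4.40 Y7.68 E1.7444
G1 X3.50 Y7.50 E1.7871
G1 X1.97 Y7.80 E1.8597
G1 X0.67 Y8.67 E1.9326
G1 X0.52 Y8.90 E1.9453
G1 X0.00 Y9.00 E1.9700
G1 X-3.44 Y8.31 E2.1334
G1 X-6.36 Y6.36 E2.2969
G1 X-8.31 Y3.44 E2.4604
G1 X-9.00 Y0.00 E2.6237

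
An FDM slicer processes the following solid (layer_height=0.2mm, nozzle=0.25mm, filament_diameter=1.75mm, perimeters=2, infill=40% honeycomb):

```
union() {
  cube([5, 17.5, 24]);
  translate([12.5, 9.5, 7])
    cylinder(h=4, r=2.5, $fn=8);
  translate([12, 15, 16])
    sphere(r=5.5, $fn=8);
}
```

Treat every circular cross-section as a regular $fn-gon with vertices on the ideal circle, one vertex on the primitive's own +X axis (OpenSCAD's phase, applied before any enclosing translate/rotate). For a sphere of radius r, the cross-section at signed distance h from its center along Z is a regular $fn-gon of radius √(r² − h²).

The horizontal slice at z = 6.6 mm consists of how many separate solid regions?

1

At z = 6.6 mm: the 5×17.5 cube contributes its full rectangle; the cylinder at (12.5, 9.5) is not intersected at this z (z outside [7, 11]); the sphere at (12, 15) does not reach this height (|z−center|=9.400 > r=5.5); Combining (union): only the 5×17.5 cube is present, so the union is just that shape — 1 connected region. The result has 1 disconnected region.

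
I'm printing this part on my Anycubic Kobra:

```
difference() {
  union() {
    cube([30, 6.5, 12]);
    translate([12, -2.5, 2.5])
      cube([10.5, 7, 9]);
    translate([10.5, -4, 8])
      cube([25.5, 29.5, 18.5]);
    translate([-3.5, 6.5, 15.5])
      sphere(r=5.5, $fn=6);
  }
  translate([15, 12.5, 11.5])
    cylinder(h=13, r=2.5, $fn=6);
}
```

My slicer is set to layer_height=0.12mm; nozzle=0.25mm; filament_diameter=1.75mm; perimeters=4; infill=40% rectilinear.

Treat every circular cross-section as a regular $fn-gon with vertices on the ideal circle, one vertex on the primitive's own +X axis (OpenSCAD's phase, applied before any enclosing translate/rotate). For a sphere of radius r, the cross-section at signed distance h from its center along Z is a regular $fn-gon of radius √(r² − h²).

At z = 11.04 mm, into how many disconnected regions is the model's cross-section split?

2

At z = 11.04 mm: the cube (footprint 30×6.5) is included at this height; the 10.5×7 cube at (12, -2.5) contributes its full rectangle; the cube at (10.5, -4) (footprint 25.5×29.5) is included at this height; the r=5.5 sphere at (-3.5, 6.5) slices to a regular 6-gon of circumradius 3.218 (√(r²−h²) with h=4.46 from center); Taking the union: the regions partially overlap (shared area 200.25 mm²), so overlapping operands fuse into one piece — 2 connected regions; the cylinder at (15, 12.5) is absent (z outside [11.5, 24.5]); Taking the first minus the rest: none of the subtracted shapes is present at this height, so the result so far is unchanged — 2 connected regions. The result has 2 disconnected regions.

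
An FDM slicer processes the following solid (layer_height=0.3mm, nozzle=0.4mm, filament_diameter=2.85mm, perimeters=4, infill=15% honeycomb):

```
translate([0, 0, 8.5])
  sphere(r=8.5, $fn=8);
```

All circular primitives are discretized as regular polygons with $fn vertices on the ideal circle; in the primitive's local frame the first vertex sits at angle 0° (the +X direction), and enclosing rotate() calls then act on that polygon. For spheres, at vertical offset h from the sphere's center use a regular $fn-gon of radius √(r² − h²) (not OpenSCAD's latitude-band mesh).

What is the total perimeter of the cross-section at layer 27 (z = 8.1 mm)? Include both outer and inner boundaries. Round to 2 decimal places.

51.99 mm

At z = 8.1 mm: the r=8.5 sphere contributes a regular 8-gon of circumradius √(8.5²−0.4²) = 8.491 (perimeter = 2·8·8.491·sin(180°/8) = 51.99 mm). Overall, the cross-section is a single solid region. Total boundary length (outer) = 51.99 mm.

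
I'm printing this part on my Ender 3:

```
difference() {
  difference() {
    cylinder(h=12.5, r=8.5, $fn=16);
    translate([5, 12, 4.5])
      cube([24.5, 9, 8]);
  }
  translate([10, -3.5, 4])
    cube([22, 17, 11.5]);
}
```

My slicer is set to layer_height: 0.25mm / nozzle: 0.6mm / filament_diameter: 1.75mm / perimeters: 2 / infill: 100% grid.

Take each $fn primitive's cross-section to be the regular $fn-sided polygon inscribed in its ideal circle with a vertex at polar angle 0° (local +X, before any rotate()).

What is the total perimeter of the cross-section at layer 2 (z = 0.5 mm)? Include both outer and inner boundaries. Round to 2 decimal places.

At z = 0.5 mm: the r=8.5 cylinder contributes a regular 16-gon of circumradius 8.5 (perimeter = 2·16·8.500·sin(180°/16) = 53.06 mm); the cube at (5, 12) does not reach this height (z outside [4.5, 12.5]); Taking the first minus the rest: none of the subtracted shapes is present at this height, so the r=8.5 cylinder is unchanged — boundary = 53.06 mm; the cube at (10, -3.5) is absent (z outside [4, 15.5]); Subtracting the remaining from the first: none of the subtracted shapes is present at this height, so that combined region is unchanged — boundary = 53.06 mm. Overall, the cross-section is a single solid region. Total boundary length (outer) = 53.06 mm.

53.06 mm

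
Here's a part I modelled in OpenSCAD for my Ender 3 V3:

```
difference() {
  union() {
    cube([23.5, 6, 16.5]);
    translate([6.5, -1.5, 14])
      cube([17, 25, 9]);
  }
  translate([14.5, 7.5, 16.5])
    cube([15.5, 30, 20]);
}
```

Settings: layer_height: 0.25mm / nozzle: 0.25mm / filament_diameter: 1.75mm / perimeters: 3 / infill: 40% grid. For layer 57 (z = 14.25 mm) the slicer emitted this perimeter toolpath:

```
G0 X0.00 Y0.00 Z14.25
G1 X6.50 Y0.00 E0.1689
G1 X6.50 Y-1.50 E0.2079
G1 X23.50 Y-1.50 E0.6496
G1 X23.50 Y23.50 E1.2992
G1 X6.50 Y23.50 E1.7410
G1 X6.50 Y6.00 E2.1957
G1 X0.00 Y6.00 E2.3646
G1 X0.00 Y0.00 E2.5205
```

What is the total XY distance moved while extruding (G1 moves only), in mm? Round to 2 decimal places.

Sum the Euclidean lengths of each G1 segment: total = 97.00 mm.

97.00 mm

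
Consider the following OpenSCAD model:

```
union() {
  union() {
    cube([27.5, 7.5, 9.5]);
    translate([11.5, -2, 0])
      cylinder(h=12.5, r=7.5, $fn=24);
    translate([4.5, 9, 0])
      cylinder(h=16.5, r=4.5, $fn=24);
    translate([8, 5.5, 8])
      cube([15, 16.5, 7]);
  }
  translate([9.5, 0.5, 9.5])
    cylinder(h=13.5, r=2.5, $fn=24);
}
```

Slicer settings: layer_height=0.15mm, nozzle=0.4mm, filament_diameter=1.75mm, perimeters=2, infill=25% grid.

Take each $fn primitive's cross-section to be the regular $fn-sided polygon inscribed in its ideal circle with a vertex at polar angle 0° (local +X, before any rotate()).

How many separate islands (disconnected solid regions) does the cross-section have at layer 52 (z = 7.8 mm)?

1

At z = 7.8 mm: the cube is present — its section is the full 27.5×7.5 rectangle; the r=7.5 cylinder at (11.5, -2) contributes a regular 24-gon of circumradius 7.5; the cylinder at (4.5, 9): section is a regular 24-gon, circumradius r=4.5; the cube at (8, 5.5) does not reach this height (z outside [8, 15]); Taking the union: the regions partially overlap (shared area 76.15 mm²), so overlapping operands fuse into one piece — 1 connected region; the cylinder at (9.5, 0.5) is absent (z outside [9.5, 23]); Combining (union): only the result so far is present, so the union is just that shape — 1 connected region. Overall, the cross-section is a single solid region. Island count = 1.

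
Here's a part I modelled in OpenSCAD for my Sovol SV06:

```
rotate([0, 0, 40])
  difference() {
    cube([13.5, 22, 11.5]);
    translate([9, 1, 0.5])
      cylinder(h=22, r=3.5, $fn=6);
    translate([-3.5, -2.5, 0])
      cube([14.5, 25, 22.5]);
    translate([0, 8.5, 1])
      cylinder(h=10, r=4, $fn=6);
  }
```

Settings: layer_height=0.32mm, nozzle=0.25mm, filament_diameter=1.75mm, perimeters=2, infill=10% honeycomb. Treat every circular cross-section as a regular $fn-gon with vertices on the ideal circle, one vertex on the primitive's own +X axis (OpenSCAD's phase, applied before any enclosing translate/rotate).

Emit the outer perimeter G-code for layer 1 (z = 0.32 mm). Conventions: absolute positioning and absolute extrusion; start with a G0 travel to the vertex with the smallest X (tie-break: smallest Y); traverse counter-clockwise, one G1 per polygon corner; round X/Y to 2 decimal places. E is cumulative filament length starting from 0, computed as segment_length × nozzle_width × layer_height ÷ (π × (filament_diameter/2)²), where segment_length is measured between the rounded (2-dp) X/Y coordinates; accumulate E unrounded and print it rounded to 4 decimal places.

G0 X-5.71 Y23.92 Z0.32
G1 X8.43 Y7.07 E0.7316
G1 X10.34 Y8.68 E0.8147
G1 X-3.80 Y25.53 E1.5463
G1 X-5.71 Y23.92 E1.6294

At z = 0.32 mm: the 13.5×22 cube contributes its full rectangle; the cylinder at (9, 1) is absent (z outside [0.5, 22.5]); the cube at (-3.5, -2.5) is present — its section is the full 14.5×25 rectangle; the cylinder at (0, 8.5) is not intersected at this z (z outside [1, 11]); After the difference (first − rest): starting from the 13.5×22 cube, the 14.5×25 cube at (-3.5, -2.5) partially overlaps it — only the 242.00 mm² overlap (of its 362.50 mm²) is removed, clipping the outline — 1 connected region; (rotated 40° about Z; rotation is an isometry so areas/perimeters/island counts are preserved). The outline is a single polygon with 4 vertices. Extrusion per mm of travel: 0.25 × 0.32 / (π × 0.875²) = 0.033260. Accumulating E over each segment gives final E = 1.6294.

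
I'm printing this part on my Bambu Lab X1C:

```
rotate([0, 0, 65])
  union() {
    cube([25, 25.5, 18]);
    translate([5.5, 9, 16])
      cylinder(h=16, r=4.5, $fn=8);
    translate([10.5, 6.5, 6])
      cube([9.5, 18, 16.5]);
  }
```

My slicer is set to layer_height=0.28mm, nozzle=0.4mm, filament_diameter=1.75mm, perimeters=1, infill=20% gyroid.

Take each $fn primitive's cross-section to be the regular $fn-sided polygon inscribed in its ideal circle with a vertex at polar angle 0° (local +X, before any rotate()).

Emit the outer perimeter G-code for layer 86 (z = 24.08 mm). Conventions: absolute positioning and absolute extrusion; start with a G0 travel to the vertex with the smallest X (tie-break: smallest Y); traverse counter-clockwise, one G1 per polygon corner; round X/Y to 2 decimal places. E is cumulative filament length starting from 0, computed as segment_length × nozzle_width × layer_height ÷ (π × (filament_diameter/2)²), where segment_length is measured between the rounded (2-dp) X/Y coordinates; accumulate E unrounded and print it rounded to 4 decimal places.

At z = 24.08 mm: the cube is absent (z outside [0, 18]); the cylinder at (5.5, 9): section is a regular 8-gon, circumradius r=4.5; the cube at (10.5, 6.5) is not intersected at this z (z outside [6, 22.5]); Taking the union: only the r=4.5 cylinder at (5.5, 9) is present, so the union is just that shape — 1 connected region; (whole slice rotated 65° about Z — lengths, areas and connectivity unchanged). The outline is a single polygon with 8 vertices. Extrusion per mm of travel: 0.4 × 0.28 / (π × 0.875²) = 0.046564. Accumulating E over each segment gives final E = 1.2833.

G0 X-10.06 Y7.25 Z24.08
G1 X-7.73 Y4.71 E0.1605
G1 X-4.29 Y4.56 E0.3208
G1 X-1.75 Y6.89 E0.4813
G1 X-1.60 Y10.33 E0.6417
G1 X-3.93 Y12.87 E0.8022
G1 X-7.37 Y13.02 E0.9625
G1 X-9.91 Y10.69 E1.1230
G1 X-10.06 Y7.25 E1.2833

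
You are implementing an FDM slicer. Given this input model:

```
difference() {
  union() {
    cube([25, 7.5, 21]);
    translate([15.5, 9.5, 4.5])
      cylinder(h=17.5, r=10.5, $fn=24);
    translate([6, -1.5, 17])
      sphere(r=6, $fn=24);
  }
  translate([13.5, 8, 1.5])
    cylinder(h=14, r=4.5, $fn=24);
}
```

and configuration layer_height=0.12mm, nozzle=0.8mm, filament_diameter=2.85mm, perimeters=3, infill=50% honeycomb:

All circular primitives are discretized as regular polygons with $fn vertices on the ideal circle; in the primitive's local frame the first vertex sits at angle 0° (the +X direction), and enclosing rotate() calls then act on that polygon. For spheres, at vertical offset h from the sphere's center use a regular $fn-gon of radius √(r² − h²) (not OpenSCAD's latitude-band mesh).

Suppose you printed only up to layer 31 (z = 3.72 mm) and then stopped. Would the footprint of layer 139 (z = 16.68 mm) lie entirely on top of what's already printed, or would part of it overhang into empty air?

Compare the two slices. At z = 3.72: the 25×7.5 cube contributes its full rectangle (area 187.50 mm²); the cylinder at (15.5, 9.5) does not reach this height (z outside [4.5, 22]); the sphere at (6, -1.5) is absent (|z−center|=13.280 > r=6); Combining (union): only the 25×7.5 cube is present, so the union is just that shape — area = 187.50 mm²; the r=4.5 cylinder at (13.5, 8) contributes a regular 24-gon of circumradius 4.5 (area = (24/2)·4.500²·sin(360°/24) = 62.89 mm²); Taking the first minus the rest: starting from that combined region (187.50 mm²), the r=4.5 cylinder at (13.5, 8) partially overlaps it — only the 26.98 mm² overlap (of its 62.89 mm²) is removed, clipping the outline — area = 160.52 mm². At z = 16.68: the cube is present — its section is the full 25×7.5 rectangle (area 187.50 mm²); the r=10.5 cylinder at (15.5, 9.5) contributes a regular 24-gon of circumradius 10.5 (area = (24/2)·10.500²·sin(360°/24) = 342.42 mm²); the r=6 sphere at (6, -1.5) slices to a regular 24-gon of circumradius 5.991 (√(r²−h²) with h=0.32 from center) (area = (24/2)·5.991²·sin(360°/24) = 111.49 mm²); Merging all regions: the regions partially overlap — summed areas 641.41 mm² minus the doubly-counted overlap 161.42 mm² gives 479.99 mm² — area = 479.99 mm²; the cylinder at (13.5, 8) is not intersected at this z (z outside [1.5, 15.5]); Taking the first minus the rest: none of the subtracted shapes is present at this height, so that combined region is unchanged — area = 479.99 mm². Checking containment: at z = 16.68 the cross-section extends beyond the z = 3.72 cross-section by about 319.47 mm².

part overhangs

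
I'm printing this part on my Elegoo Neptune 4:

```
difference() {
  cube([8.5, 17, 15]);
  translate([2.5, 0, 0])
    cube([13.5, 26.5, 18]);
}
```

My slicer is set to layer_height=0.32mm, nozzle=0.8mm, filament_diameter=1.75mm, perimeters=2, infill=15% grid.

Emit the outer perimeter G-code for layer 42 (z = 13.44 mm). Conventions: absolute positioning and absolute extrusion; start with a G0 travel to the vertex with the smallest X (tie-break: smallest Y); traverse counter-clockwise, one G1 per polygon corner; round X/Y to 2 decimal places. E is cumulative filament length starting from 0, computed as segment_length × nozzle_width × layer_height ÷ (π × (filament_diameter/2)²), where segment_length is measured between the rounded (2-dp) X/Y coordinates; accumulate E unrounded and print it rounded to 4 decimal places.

G0 X0.00 Y0.00 Z13.44
G1 X2.50 Y0.00 E0.2661
G1 X2.50 Y17.00 E2.0754
G1 X0.00 Y17.00 E2.3415
G1 X0.00 Y0.00 E4.1509

At z = 13.44 mm: the 8.5×17 cube contributes its full rectangle; the cube at (2.5, 0) is present — its section is the full 13.5×26.5 rectangle; Subtracting the remaining from the first: starting from the 8.5×17 cube, the 13.5×26.5 cube at (2.5, 0) partially overlaps it — only the 102.00 mm² overlap (of its 357.75 mm²) is removed, clipping the outline — 1 connected region. The outline is a single polygon with 4 vertices. Extrusion per mm of travel: 0.8 × 0.32 / (π × 0.875²) = 0.106432. Accumulating E over each segment gives final E = 4.1509.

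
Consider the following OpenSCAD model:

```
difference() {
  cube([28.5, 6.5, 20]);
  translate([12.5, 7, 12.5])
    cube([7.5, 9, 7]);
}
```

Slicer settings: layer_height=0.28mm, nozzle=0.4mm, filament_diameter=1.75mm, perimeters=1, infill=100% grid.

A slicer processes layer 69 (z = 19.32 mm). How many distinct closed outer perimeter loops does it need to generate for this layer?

1

At z = 19.32 mm: the 28.5×6.5 cube contributes its full rectangle; the 7.5×9 cube at (12.5, 7) contributes its full rectangle; After the difference (first − rest): starting from the 28.5×6.5 cube, the 7.5×9 cube at (12.5, 7) misses the remaining region (no effect) — 1 connected region. The result has 1 disconnected region.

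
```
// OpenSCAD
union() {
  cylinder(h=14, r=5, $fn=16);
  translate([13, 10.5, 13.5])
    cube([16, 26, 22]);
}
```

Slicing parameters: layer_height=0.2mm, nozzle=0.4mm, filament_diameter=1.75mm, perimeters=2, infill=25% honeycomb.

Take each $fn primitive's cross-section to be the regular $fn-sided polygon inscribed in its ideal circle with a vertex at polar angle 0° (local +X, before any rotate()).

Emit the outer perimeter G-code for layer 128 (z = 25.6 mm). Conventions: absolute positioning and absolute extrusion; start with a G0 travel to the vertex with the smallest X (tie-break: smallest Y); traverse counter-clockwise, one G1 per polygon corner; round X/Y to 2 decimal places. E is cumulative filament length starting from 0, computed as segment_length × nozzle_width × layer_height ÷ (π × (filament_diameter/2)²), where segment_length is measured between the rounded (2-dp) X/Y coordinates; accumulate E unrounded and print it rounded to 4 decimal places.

At z = 25.6 mm: the cylinder is absent (z outside [0, 14]); the 16×26 cube at (13, 10.5) contributes its full rectangle; Taking the union: only the 16×26 cube at (13, 10.5) is present, so the union is just that shape — 1 connected region. The outline is a single polygon with 4 vertices. Extrusion per mm of travel: 0.4 × 0.2 / (π × 0.875²) = 0.033260. Accumulating E over each segment gives final E = 2.7939.

G0 X13.00 Y10.50 Z25.60
G1 X29.00 Y10.50 E0.5322
G1 X29.00 Y36.50 E1.3969
G1 X13.00 Y36.50 E1.9291
G1 X13.00 Y10.50 E2.7939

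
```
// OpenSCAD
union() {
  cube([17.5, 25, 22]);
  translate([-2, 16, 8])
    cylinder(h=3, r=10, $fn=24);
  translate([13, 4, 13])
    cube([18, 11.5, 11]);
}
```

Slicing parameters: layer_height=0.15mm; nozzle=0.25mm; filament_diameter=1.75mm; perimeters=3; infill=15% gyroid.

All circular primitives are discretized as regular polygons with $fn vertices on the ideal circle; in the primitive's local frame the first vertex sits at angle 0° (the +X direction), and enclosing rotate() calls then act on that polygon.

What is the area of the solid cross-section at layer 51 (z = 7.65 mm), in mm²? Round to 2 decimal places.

437.50 mm²

At z = 7.65 mm: the cube (footprint 17.5×25) is included at this height (area 437.50 mm²); the cylinder at (-2, 16) is absent (z outside [8, 11]); the cube at (13, 4) does not reach this height (z outside [13, 24]); Merging all regions: only the 17.5×25 cube is present, so the union is just that shape — area = 437.50 mm². Overall, the cross-section is a single solid region. Net area = 437.50 mm².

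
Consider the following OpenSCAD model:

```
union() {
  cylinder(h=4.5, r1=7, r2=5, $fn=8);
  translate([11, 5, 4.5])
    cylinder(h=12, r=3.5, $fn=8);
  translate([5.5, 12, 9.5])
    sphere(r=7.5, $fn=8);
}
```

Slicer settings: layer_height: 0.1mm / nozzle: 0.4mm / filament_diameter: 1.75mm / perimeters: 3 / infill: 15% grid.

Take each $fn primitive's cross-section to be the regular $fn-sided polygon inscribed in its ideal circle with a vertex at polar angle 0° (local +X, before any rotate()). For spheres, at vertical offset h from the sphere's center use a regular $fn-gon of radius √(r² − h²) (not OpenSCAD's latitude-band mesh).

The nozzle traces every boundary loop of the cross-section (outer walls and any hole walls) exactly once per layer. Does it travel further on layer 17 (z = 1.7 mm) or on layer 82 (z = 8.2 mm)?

layer 82 (z = 8.2 mm)

Layer 17 (z = 1.7): the cone contributes a regular 8-gon of circumradius 6.244 (interpolated between r1=7 and r2=5 at t=0.378) (perimeter = 2·8·6.244·sin(180°/8) = 38.23 mm); the cylinder at (11, 5) does not reach this height (z outside [4.5, 16.5]); the sphere at (5.5, 12) is not intersected at this z (|z−center|=7.800 > r=7.5); Combining (union): only the cone is present, so the union is just that shape — boundary = 38.23 mm. So its perimeter = 38.23 mm. Layer 82 (z = 8.2): the cone is absent (z outside [0, 4.5]); the r=3.5 cylinder at (11, 5) gives a regular 8-gon of circumradius 3.5 (constant along its height) (perimeter = 2·8·3.500·sin(180°/8) = 21.43 mm); the r=7.5 sphere at (5.5, 12) slices to a regular 8-gon of circumradius 7.386 (√(r²−h²) with h=1.3 from center) (perimeter = 2·8·7.386·sin(180°/8) = 45.23 mm); Taking the union: the regions partially overlap (shared area 4.75 mm²), so the edge portions inside another operand are dropped and the merged outline is re-measured after clipping — boundary = 56.53 mm. So its perimeter = 56.53 mm. Layer 82 is larger (56.53 vs 38.23 mm).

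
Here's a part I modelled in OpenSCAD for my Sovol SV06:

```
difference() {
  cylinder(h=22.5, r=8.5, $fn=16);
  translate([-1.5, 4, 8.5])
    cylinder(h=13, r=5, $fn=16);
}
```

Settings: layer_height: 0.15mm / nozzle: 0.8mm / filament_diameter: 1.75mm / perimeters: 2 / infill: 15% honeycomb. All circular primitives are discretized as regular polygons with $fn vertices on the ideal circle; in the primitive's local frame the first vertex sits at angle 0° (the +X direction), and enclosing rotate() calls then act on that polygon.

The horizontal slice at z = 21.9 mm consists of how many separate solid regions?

At z = 21.9 mm: the r=8.5 cylinder gives a regular 16-gon of circumradius 8.5 (constant along its height); the cylinder at (-1.5, 4) is not intersected at this z (z outside [8.5, 21.5]); Taking the first minus the rest: none of the subtracted shapes is present at this height, so the r=8.5 cylinder is unchanged — 1 connected region. The result has 1 disconnected region.

1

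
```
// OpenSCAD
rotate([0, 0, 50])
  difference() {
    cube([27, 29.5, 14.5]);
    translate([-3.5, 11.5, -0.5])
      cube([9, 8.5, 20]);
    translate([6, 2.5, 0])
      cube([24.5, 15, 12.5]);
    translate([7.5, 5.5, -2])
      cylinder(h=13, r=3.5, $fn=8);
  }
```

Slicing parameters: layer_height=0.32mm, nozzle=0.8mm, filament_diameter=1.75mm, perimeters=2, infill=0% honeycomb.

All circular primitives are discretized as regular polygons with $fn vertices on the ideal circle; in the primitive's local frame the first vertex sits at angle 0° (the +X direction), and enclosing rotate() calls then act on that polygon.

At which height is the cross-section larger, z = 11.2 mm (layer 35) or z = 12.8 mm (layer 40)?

layer 40 (z = 12.8 mm)

Layer 35 (z = 11.2): the cube is present — its section is the full 27×29.5 rectangle (area 796.50 mm²); the cube at (-3.5, 11.5) is present — its section is the full 9×8.5 rectangle (area 76.50 mm²); the 24.5×15 cube at (6, 2.5) contributes its full rectangle (area 367.50 mm²); the cylinder at (7.5, 5.5) does not reach this height (z outside [-2, 11]); Subtracting the remaining from the first: starting from the 27×29.5 cube (796.50 mm²), the 9×8.5 cube at (-3.5, 11.5) partially overlaps it — only the 46.75 mm² overlap (of its 76.50 mm²) is removed, clipping the outline; the 24.5×15 cube at (6, 2.5) partially overlaps it — only the 315.00 mm² overlap (of its 367.50 mm²) is removed, clipping the outline — area = 434.75 mm²; (whole slice rotated 50° about Z — lengths, areas and connectivity unchanged). So its area = 434.75 mm². Layer 40 (z = 12.8): the cube is present — its section is the full 27×29.5 rectangle (area 796.50 mm²); the cube at (-3.5, 11.5) (footprint 9×8.5) is included at this height (area 76.50 mm²); the cube at (6, 2.5) is not intersected at this z (z outside [0, 12.5]); the cylinder at (7.5, 5.5) does not reach this height (z outside [-2, 11]); Subtracting the remaining from the first: starting from the 27×29.5 cube (796.50 mm²), the 9×8.5 cube at (-3.5, 11.5) partially overlaps it — only the 46.75 mm² overlap (of its 76.50 mm²) is removed, clipping the outline — area = 749.75 mm²; (whole slice rotated 50° about Z — lengths, areas and connectivity unchanged). So its area = 749.75 mm². Layer 40 is larger (749.75 vs 434.75 mm²).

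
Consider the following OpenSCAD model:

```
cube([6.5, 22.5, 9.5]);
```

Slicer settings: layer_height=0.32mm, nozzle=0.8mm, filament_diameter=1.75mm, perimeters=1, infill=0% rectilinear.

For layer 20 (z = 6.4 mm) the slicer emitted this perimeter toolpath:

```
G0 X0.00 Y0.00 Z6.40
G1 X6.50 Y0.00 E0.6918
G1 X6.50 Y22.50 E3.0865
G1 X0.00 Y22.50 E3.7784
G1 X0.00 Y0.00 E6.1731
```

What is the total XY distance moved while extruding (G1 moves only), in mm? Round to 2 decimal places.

Sum the Euclidean lengths of each G1 segment: total = 58.00 mm.

58.00 mm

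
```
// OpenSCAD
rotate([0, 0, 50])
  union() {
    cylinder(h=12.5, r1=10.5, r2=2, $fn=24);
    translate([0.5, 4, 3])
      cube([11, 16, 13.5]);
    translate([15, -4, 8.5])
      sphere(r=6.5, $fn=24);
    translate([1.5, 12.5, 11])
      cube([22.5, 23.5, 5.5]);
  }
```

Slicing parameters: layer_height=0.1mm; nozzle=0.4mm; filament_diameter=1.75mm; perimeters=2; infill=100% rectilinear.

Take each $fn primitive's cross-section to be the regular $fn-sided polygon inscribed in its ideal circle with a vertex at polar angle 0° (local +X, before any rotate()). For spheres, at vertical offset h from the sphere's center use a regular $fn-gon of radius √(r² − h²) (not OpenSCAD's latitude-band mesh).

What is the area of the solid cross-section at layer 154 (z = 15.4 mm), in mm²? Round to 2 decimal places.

At z = 15.4 mm: the cone is not intersected at this z (z outside [0, 12.5]); the 11×16 cube at (0.5, 4) contributes its full rectangle (area 176.00 mm²); the sphere at (15, -4) is absent (|z−center|=6.900 > r=6.5); the 22.5×23.5 cube at (1.5, 12.5) contributes its full rectangle (area 528.75 mm²); Combining (union): the regions partially overlap — summed areas 704.75 mm² minus the doubly-counted overlap 75.00 mm² gives 629.75 mm² — area = 629.75 mm²; (whole slice rotated 50° about Z — lengths, areas and connectivity unchanged). Overall, the cross-section is a single solid region. Net area = 629.75 mm².

629.75 mm²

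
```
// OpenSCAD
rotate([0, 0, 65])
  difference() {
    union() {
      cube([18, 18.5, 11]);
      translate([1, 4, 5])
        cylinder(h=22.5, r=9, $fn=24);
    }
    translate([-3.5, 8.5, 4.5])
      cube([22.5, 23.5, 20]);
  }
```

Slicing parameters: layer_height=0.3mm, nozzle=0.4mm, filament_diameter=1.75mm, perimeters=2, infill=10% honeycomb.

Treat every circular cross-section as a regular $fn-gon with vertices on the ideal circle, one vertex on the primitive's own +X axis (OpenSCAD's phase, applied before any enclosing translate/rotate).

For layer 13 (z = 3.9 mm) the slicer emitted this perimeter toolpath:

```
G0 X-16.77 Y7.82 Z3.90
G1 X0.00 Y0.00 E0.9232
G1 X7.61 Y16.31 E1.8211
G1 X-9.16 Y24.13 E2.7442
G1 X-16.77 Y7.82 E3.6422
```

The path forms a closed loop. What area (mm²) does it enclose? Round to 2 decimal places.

Apply the shoelace formula to the sequence of (X, Y) vertices; enclosed area = 333.03 mm².

333.03 mm²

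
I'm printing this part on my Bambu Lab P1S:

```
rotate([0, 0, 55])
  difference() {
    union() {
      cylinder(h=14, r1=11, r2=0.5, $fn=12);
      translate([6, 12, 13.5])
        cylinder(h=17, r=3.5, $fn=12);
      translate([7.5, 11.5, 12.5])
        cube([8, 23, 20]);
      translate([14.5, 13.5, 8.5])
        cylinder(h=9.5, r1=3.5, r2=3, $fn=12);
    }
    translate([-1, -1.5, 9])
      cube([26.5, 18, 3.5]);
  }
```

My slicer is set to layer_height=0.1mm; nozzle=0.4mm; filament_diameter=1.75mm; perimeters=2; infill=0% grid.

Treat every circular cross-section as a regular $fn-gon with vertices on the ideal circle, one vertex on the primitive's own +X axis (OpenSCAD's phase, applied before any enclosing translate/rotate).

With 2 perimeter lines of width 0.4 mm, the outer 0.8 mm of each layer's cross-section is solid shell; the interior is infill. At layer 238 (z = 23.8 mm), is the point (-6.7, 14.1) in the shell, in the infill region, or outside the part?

At z = 23.8 mm: the cone is absent (z outside [0, 14]); the cylinder at (6, 12): section is a regular 12-gon, circumradius r=3.5; the cube at (7.5, 11.5) is present — its section is the full 8×23 rectangle; the cone at (14.5, 13.5) is absent (z outside [8.5, 18]); Combining (union): the regions partially overlap (shared area 5.21 mm²), so overlapping operands fuse into one piece — 1 connected region; the cube at (-1, -1.5) is not intersected at this z (z outside [9, 12.5]); After the difference (first − rest): none of the subtracted shapes is present at this height, so that combined region is unchanged — 1 connected region; (whole slice rotated 55° about Z — lengths, areas and connectivity unchanged). Overall, the cross-section is a single solid region. Undo the 55° rotation: the query point maps to (7.707, 13.576) in the un-rotated model frame. The nearest boundary edge runs (6.00, 15.50)→(7.50, 15.10); distance from the point to it = 1.54 mm. The point is inside the cross-section and 1.54 mm from the nearest boundary — more than the 0.8 mm shell width (2 × 0.4), so it's in the infill interior.

infill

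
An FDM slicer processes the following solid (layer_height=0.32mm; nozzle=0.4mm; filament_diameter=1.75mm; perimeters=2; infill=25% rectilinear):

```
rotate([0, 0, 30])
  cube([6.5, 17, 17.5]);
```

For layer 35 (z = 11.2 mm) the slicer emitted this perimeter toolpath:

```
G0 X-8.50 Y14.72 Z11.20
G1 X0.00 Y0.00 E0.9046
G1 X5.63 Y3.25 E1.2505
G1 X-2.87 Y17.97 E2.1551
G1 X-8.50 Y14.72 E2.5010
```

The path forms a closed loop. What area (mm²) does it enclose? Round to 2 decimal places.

110.50 mm²

Apply the shoelace formula to the sequence of (X, Y) vertices; enclosed area = 110.50 mm².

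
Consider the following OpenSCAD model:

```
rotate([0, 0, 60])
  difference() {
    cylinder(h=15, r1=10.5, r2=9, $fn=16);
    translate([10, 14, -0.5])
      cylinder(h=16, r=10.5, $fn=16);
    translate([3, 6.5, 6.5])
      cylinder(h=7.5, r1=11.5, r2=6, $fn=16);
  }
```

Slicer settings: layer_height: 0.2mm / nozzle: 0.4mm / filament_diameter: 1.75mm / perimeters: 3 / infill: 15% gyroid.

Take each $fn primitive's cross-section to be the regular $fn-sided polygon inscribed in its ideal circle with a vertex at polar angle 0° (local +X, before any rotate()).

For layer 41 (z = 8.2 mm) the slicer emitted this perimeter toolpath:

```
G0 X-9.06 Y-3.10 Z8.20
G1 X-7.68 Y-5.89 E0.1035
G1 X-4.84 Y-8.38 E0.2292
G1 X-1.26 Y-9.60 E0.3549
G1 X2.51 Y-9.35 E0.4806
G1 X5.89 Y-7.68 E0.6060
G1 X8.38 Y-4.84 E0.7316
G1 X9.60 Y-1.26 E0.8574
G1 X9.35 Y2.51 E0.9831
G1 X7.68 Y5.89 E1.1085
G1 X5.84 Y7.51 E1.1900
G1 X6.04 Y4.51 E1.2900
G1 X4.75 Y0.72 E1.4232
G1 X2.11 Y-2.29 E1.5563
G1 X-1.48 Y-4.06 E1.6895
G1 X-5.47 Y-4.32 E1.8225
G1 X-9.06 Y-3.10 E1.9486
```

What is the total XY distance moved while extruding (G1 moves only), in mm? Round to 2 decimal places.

58.59 mm

Sum the Euclidean lengths of each G1 segment: total = 58.59 mm.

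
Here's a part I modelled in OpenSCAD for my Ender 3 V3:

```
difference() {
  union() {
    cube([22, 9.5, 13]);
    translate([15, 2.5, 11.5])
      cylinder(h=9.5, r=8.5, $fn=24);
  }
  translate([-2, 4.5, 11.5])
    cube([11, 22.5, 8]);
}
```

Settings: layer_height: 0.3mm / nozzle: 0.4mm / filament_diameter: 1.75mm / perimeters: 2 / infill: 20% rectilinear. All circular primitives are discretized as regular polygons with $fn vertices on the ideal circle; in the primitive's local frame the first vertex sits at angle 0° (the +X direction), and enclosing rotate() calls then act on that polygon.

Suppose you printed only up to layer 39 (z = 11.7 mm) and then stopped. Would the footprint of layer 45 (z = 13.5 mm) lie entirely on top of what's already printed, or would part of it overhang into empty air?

entirely on top

Compare the two slices. At z = 11.7: the cube is present — its section is the full 22×9.5 rectangle (area 209.00 mm²); the cylinder at (15, 2.5): section is a regular 24-gon, circumradius r=8.5 (area = (24/2)·8.500²·sin(360°/24) = 224.40 mm²); Combining (union): the regions partially overlap — summed areas 433.40 mm² minus the doubly-counted overlap 136.49 mm² gives 296.90 mm² — area = 296.90 mm²; the cube at (-2, 4.5) is present — its section is the full 11×22.5 rectangle (area 247.50 mm²); After the difference (first − rest): starting from the result so far (296.90 mm²), the 11×22.5 cube at (-2, 4.5) partially overlaps it — only the 45.00 mm² overlap (of its 247.50 mm²) is removed, clipping the outline — area = 251.90 mm². At z = 13.5: the cube is not intersected at this z (z outside [0, 13]); the cylinder at (15, 2.5): section is a regular 24-gon, circumradius r=8.5 (area = (24/2)·8.500²·sin(360°/24) = 224.40 mm²); Combining (union): only the r=8.5 cylinder at (15, 2.5) is present, so the union is just that shape — area = 224.40 mm²; the cube at (-2, 4.5) is present — its section is the full 11×22.5 rectangle (area 247.50 mm²); After the difference (first − rest): starting from the result so far (224.40 mm²), the 11×22.5 cube at (-2, 4.5) partially overlaps it — only the 5.31 mm² overlap (of its 247.50 mm²) is removed, clipping the outline — area = 219.08 mm². Checking containment: the cross-section at z = 13.5 is a subset of the cross-section at z = 11.7.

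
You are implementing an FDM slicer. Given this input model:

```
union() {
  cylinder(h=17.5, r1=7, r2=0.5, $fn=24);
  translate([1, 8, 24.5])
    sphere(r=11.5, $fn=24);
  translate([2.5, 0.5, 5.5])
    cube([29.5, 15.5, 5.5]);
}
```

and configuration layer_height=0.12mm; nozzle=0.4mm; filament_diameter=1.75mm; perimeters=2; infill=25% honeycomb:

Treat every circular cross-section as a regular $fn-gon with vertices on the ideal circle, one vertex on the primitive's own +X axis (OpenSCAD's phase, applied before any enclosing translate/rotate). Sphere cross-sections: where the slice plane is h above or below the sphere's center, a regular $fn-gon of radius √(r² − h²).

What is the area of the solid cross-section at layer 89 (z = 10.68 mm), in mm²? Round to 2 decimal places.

485.48 mm²

At z = 10.68 mm: the cone contributes a regular 24-gon of circumradius 3.033 (interpolated between r1=7 and r2=0.5 at t=0.610) (area = (24/2)·3.033²·sin(360°/24) = 28.57 mm²); the sphere at (1, 8) does not reach this height (|z−center|=13.820 > r=11.5); the 29.5×15.5 cube at (2.5, 0.5) contributes its full rectangle (area 457.25 mm²); Merging all regions: the regions partially overlap — summed areas 485.82 mm² minus the doubly-counted overlap 0.34 mm² gives 485.48 mm² — area = 485.48 mm². Overall, the cross-section is a single solid region. Net area = 485.48 mm².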